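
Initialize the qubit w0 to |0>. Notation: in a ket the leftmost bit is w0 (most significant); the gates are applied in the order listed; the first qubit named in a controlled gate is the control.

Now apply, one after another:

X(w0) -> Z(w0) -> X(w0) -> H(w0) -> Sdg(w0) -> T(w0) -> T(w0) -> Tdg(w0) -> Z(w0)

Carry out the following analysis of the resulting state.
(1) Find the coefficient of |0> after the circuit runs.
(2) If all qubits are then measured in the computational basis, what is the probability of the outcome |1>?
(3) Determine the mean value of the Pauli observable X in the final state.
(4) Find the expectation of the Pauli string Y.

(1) |0> carries amplitude -sqrt(2)/2 in the final state.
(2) Outcome |1> occurs with probability 1/2.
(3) The observable X averages to -sqrt(2)/2.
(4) The expectation value of Y is sqrt(2)/2.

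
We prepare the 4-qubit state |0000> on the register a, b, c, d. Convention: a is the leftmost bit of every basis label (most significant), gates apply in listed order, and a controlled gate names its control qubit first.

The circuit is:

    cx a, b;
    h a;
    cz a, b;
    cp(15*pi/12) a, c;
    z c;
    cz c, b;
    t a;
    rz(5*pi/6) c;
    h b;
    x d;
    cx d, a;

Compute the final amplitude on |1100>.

The final state's coefficient on |1100> equals 0.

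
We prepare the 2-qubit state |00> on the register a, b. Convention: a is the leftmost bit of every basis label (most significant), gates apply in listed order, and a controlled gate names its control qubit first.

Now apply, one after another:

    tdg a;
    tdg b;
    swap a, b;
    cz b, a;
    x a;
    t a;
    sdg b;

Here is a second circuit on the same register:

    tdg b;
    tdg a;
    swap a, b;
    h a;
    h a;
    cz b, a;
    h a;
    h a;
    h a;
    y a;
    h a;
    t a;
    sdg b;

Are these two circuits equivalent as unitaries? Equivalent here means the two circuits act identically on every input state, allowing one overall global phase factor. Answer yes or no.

No: there is an input state on which the two circuits produce genuinely different outputs (not merely differing by a phase).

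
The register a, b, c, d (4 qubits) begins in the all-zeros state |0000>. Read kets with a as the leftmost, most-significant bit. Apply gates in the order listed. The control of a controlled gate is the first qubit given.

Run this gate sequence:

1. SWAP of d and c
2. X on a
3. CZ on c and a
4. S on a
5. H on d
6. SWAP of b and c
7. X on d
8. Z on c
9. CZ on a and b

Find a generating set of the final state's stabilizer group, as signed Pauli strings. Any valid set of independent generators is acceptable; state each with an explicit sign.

The final state is stabilized by the group generated by +IIIX, -ZIII, +IZII, +IIZI; other independent generating sets are equally valid.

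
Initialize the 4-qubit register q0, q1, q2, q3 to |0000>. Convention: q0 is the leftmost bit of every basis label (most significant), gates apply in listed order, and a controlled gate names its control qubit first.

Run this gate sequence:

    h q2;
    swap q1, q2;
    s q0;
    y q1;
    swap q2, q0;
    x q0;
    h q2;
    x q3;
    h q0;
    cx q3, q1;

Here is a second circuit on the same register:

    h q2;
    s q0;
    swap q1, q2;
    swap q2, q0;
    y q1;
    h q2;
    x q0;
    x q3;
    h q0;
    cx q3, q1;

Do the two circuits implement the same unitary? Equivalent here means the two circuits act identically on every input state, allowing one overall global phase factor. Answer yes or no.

Yes, they are equivalent — the unitaries differ by at most a global phase.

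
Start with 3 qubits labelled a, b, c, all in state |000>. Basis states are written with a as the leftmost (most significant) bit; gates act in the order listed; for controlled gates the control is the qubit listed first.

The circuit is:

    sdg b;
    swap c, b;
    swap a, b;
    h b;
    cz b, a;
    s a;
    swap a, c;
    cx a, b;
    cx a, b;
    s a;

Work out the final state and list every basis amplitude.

After the circuit, the state carries amplitude sqrt(2)/2 on |000>, sqrt(2)/2 on |010>, and 0 on every other basis state.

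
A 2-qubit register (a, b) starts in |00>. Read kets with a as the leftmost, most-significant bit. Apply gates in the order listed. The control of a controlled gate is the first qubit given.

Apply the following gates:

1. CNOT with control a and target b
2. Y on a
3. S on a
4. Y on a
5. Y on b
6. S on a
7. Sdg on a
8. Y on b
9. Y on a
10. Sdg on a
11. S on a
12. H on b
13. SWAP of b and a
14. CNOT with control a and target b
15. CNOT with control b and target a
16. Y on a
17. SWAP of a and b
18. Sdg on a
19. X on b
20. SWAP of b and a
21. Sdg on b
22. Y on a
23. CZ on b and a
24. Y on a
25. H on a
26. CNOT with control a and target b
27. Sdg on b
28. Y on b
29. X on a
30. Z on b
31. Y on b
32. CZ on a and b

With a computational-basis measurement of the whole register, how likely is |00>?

A full measurement returns |00> with probability 1/4. Key observation: steps 3-10 multiply out to the identity, so the circuit reduces to the remaining gates.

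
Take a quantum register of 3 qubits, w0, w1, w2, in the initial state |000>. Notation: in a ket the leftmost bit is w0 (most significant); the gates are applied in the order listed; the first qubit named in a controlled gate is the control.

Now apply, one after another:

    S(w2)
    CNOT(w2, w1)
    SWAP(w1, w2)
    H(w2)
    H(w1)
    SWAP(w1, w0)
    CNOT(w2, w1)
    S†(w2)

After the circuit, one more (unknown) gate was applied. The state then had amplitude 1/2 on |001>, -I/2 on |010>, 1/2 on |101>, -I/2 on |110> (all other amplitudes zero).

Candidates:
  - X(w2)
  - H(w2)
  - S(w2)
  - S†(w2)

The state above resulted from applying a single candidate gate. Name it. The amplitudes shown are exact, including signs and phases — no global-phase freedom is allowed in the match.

The applied gate was X(w2).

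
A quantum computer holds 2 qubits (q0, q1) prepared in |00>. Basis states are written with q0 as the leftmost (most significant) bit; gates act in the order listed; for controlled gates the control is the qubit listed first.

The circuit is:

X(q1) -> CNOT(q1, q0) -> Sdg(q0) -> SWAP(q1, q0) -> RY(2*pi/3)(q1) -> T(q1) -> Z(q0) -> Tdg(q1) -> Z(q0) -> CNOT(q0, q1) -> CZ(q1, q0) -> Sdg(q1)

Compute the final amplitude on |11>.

|11> carries amplitude -sqrt(3)/2 in the final state.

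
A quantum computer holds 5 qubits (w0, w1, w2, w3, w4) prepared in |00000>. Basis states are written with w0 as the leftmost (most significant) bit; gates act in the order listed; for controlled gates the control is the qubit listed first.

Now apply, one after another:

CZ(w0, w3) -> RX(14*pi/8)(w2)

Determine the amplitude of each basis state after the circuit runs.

The final amplitudes are -sqrt(sqrt(2) + 2)/2 on |00000>, -I*sqrt(2 - sqrt(2))/2 on |00100>, and 0 on every other basis state.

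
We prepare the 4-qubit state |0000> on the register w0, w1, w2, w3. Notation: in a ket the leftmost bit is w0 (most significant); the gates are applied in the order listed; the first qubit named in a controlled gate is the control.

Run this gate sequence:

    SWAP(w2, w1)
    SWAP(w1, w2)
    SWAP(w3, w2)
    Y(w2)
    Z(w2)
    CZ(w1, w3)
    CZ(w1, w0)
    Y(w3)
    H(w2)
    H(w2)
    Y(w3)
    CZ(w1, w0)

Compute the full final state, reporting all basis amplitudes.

The final amplitudes are -I on |0010>, and 0 on every other basis state.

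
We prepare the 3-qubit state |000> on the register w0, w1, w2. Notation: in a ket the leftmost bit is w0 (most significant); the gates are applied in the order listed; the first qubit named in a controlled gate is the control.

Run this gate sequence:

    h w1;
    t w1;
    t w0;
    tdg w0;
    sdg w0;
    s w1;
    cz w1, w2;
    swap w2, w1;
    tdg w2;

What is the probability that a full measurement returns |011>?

A full measurement returns |011> with probability 0.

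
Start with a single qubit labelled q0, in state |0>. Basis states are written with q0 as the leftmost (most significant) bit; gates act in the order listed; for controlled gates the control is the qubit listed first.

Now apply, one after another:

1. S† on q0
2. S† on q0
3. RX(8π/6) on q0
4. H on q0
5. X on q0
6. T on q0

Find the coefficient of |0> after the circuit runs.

|0> carries amplitude -sqrt(2)/4 + sqrt(6)*I/4 in the final state.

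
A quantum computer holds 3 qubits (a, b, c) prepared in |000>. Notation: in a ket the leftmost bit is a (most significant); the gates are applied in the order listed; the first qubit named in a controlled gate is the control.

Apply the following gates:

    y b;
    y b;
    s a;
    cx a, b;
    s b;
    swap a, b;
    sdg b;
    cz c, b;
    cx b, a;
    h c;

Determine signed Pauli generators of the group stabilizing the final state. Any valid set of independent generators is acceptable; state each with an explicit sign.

One valid set of independent stabilizer generators is +IIX, +ZII, +IZI (any independent generating set of the same group is equally correct).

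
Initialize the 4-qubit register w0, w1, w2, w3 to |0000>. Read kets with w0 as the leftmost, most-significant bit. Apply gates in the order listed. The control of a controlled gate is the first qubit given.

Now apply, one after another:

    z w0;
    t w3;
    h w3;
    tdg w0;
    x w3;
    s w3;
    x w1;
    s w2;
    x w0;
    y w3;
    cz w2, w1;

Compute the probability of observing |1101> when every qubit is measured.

Outcome |1101> occurs with probability 1/2.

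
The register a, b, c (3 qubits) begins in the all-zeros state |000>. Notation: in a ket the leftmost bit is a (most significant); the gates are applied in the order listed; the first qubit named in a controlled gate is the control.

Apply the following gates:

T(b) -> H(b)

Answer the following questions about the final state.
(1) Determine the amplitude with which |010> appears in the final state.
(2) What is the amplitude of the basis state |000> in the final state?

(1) |010> carries amplitude sqrt(2)/2 in the final state.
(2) |000> carries amplitude sqrt(2)/2 in the final state.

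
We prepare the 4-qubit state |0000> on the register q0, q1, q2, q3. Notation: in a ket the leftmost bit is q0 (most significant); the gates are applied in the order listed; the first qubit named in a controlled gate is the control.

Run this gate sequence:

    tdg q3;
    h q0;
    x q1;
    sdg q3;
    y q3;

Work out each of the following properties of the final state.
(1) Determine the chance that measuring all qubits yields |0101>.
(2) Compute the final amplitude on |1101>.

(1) Outcome |0101> occurs with probability 1/2.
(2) |1101> carries amplitude sqrt(2)*I/2 in the final state.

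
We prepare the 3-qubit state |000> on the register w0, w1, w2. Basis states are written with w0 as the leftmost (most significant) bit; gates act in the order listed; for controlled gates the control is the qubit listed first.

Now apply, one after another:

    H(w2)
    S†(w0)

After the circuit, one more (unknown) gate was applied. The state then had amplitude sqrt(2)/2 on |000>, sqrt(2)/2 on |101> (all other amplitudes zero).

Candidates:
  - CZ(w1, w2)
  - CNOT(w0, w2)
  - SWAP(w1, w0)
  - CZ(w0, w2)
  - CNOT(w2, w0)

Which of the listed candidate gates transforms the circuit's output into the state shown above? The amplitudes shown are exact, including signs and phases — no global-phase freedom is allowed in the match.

The applied gate was CNOT(w2, w0).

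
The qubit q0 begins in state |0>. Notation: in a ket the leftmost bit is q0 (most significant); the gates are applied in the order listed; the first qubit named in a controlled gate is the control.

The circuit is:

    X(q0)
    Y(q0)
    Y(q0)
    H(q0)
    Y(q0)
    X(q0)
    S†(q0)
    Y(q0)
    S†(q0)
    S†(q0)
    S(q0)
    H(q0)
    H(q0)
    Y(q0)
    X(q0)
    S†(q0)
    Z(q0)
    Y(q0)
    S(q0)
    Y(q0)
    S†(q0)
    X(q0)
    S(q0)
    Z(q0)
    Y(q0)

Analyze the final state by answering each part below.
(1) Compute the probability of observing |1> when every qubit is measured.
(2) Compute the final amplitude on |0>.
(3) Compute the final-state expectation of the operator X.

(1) A full measurement returns |1> with probability 1/2.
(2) The final state's coefficient on |0> equals -sqrt(2)*I/2.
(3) In the final state, X has expectation -1.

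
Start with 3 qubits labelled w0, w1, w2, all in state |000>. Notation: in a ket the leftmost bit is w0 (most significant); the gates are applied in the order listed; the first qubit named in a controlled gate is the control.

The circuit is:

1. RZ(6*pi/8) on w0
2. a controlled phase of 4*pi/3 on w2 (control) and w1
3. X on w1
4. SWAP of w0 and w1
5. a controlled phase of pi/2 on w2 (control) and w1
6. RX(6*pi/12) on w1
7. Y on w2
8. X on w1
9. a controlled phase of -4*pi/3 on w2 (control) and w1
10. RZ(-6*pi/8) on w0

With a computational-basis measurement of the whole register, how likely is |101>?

The probability of measuring |101> is 1/2.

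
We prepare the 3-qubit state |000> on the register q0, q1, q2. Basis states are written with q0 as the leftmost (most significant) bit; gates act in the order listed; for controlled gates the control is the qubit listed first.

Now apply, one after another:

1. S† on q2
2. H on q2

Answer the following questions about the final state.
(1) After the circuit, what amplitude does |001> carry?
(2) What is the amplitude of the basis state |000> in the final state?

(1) The final state's coefficient on |001> equals sqrt(2)/2.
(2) |000> carries amplitude sqrt(2)/2 in the final state.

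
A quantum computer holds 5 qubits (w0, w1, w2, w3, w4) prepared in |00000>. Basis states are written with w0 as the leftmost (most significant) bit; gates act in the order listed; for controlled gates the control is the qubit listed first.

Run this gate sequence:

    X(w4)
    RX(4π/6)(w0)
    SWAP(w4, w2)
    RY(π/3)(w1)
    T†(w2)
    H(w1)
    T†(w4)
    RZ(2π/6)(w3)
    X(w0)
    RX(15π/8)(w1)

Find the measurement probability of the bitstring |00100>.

A full measurement returns |00100> with probability 3*sqrt(3*sqrt(2) + 6)/32 + 3/8.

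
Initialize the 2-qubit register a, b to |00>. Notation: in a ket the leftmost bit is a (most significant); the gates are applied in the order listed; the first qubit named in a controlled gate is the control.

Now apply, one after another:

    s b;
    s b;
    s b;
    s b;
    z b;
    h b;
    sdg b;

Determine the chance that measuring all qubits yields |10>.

The probability of measuring |10> is 0. Key observation: the block from step 1 through step 4 cancels to the identity and can be dropped.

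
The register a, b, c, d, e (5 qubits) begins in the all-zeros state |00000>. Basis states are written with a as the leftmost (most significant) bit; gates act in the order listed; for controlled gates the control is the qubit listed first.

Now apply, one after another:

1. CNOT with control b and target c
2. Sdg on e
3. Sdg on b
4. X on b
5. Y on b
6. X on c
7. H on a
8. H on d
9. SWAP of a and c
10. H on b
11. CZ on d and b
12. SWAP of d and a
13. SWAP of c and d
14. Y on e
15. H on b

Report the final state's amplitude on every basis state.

After the circuit, the state carries amplitude 1/2 on |00101>, 1/2 on |00111>, 1/2 on |11101>, 1/2 on |11111>, and 0 on every other basis state.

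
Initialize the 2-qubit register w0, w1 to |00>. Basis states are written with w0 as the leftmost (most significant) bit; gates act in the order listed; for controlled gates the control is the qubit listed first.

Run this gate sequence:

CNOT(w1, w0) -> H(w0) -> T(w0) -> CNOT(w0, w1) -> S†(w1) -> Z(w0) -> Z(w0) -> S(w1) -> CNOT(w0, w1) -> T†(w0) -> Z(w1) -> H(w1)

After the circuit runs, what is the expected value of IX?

In the final state, IX has expectation 1. Key observation: gates 3-10 undo each other exactly, leaving only the rest of the circuit to track.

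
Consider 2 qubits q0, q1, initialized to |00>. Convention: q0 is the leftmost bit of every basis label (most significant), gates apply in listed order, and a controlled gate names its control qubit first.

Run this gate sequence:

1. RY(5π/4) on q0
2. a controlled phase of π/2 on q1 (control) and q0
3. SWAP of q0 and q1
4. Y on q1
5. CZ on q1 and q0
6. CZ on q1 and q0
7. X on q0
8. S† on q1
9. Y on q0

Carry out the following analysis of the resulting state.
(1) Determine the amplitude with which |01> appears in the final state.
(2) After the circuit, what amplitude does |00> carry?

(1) The final state's coefficient on |01> equals I*sqrt(2 - sqrt(2))/2. Key observation: gates 5-6 undo each other exactly, leaving only the rest of the circuit to track.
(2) The final state's coefficient on |00> equals -sqrt(sqrt(2) + 2)/2.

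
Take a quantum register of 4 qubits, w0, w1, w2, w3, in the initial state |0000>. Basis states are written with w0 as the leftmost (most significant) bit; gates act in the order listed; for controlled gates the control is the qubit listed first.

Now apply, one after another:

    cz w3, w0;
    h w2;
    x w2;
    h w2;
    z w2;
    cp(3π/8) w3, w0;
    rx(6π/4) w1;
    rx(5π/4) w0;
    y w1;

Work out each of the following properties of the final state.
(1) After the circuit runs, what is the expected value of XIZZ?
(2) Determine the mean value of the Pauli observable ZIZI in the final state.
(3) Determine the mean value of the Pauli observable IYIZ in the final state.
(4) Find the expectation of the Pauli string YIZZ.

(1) The expectation value of XIZZ is 0. Key observation: the block from step 2 through step 5 cancels to the identity and can be dropped.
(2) The observable ZIZI averages to -sqrt(2)/2.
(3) The expectation value of IYIZ is 1.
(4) The expectation value of YIZZ is sqrt(2)/2.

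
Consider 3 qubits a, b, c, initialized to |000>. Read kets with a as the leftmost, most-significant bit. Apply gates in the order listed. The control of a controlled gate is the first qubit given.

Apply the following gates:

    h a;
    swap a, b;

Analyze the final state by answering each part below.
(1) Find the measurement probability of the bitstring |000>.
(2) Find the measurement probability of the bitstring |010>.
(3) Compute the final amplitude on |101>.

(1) A full measurement returns |000> with probability 1/2.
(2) Outcome |010> occurs with probability 1/2.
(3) The final state's coefficient on |101> equals 0.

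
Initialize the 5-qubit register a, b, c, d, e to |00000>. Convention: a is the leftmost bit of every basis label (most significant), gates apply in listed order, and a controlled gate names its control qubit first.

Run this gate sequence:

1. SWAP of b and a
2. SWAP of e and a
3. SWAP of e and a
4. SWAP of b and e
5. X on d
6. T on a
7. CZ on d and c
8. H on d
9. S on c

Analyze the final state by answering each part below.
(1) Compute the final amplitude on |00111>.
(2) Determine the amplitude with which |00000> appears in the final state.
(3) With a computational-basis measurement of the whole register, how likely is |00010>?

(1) |00111> carries amplitude 0 in the final state.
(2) The amplitude on |00000> is sqrt(2)/2.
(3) A full measurement returns |00010> with probability 1/2.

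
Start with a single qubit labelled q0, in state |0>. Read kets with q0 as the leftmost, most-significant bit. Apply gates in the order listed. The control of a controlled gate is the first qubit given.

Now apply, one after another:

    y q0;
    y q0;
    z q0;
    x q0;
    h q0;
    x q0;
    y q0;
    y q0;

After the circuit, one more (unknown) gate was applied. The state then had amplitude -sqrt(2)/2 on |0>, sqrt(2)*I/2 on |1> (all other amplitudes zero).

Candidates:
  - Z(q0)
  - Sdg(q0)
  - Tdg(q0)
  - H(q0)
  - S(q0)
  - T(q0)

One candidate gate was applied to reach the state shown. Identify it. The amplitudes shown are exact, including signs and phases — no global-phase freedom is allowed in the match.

The applied gate was S(q0).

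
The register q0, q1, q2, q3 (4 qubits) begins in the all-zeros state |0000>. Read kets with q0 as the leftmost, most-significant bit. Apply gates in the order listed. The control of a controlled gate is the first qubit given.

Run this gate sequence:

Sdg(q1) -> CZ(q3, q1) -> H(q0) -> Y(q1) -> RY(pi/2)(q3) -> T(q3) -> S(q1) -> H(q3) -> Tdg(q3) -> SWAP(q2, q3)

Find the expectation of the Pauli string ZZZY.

The observable ZZZY averages to 0.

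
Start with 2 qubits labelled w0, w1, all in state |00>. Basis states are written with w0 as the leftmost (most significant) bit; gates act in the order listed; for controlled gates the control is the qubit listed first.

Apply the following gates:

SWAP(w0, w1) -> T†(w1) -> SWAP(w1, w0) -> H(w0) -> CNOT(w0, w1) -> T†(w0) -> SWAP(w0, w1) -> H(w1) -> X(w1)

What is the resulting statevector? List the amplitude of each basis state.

After the circuit, the state carries amplitude 1/2 on |00>, 1/2 on |01>, exp(3*I*pi/4)/2 on |10>, -exp(3*I*pi/4)/2 on |11>.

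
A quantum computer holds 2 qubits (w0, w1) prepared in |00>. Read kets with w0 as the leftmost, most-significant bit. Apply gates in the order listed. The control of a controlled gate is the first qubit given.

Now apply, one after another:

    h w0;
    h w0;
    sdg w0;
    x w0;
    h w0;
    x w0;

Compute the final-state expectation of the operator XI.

The observable XI averages to -1. Key observation: the block from step 1 through step 2 cancels to the identity and can be dropped.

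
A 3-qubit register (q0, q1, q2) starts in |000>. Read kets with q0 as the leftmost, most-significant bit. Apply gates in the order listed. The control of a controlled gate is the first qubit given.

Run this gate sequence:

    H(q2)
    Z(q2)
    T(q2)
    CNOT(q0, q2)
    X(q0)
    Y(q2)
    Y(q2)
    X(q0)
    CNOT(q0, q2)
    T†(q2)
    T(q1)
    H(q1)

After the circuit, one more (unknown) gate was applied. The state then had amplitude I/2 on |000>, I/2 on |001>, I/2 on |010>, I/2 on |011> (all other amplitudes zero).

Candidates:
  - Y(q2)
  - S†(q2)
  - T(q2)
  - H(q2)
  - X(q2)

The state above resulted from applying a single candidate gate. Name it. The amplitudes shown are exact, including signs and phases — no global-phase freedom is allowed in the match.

The unique candidate consistent with the amplitudes is Y(q2).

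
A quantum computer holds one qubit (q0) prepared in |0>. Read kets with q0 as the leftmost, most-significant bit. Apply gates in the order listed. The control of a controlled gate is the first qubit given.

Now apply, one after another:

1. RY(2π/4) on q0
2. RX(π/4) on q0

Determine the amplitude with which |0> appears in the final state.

The amplitude on |0> is sqrt(2)*sqrt(sqrt(2) + 2)/4 - sqrt(2)*I*sqrt(2 - sqrt(2))/4.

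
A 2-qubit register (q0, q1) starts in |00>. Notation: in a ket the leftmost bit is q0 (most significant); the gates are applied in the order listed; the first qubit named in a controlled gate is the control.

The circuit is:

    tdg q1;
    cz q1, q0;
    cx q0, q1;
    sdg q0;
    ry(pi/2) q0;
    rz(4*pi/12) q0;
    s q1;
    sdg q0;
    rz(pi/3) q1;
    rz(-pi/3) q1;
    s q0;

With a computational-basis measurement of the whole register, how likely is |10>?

The probability of measuring |10> is 1/2. Key observation: steps 8-11 multiply out to the identity, so the circuit reduces to the remaining gates.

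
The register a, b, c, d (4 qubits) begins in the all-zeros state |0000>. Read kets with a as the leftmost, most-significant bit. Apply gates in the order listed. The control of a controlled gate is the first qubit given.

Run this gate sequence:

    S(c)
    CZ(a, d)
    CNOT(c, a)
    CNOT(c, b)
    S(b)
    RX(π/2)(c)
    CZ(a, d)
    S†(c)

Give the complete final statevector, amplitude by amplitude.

The final amplitudes are sqrt(2)/2 on |0000>, -sqrt(2)/2 on |0010>, and 0 on every other basis state.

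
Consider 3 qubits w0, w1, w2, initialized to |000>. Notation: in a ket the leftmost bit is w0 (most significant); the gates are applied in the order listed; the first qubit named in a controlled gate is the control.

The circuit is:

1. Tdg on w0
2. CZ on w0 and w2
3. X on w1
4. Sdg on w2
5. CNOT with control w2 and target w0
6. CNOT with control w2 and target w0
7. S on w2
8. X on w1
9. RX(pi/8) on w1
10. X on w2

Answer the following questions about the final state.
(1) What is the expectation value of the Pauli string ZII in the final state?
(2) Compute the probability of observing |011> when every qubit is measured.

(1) In the final state, ZII has expectation 1.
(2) Outcome |011> occurs with probability sin(pi/16)**2.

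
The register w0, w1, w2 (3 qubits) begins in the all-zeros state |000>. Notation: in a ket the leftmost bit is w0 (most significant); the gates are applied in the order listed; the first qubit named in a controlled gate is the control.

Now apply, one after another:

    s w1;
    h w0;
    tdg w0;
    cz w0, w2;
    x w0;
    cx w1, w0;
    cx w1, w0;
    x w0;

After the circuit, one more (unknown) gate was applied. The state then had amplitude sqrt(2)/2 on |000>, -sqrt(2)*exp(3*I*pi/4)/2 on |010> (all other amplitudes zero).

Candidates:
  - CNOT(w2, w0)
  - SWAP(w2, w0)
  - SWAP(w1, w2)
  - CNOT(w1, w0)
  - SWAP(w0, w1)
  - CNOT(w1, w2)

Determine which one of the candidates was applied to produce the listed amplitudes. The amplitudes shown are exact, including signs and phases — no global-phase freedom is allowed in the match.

The unique candidate consistent with the amplitudes is SWAP(w0, w1).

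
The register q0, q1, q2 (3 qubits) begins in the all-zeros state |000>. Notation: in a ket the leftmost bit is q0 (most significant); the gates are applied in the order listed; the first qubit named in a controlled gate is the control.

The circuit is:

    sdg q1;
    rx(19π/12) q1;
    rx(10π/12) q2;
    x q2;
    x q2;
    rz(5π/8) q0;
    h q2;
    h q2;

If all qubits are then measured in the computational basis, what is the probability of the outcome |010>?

A full measurement returns |010> with probability -3*sqrt(6)/32 - sqrt(3)/8 + 5*sqrt(2)/32 + 1/4. Key observation: gates 4-5 undo each other exactly, leaving only the rest of the circuit to track.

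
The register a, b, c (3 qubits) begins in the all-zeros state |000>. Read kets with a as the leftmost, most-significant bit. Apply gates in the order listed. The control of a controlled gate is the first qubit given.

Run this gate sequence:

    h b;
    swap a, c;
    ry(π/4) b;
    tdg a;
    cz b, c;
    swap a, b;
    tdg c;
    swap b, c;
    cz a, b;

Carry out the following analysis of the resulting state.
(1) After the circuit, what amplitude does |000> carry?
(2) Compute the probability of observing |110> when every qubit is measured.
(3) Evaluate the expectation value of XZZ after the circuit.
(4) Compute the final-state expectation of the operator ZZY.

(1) The final state's coefficient on |000> equals sqrt(2)*(-sqrt(2 - sqrt(2)) + sqrt(sqrt(2) + 2))/4.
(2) Outcome |110> occurs with probability 0.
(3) In the final state, XZZ has expectation sqrt(2)/2.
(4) The observable ZZY averages to 0.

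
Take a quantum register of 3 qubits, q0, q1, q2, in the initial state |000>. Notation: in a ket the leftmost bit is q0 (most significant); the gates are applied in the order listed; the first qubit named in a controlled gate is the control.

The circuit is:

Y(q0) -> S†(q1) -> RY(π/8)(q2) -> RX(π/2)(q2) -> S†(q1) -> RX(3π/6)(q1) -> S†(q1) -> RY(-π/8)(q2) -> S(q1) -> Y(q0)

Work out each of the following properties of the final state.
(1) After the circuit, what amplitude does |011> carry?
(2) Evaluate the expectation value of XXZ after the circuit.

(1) |011> carries amplitude -sqrt(sqrt(2) + 2)/4 in the final state.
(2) The expectation value of XXZ is 0.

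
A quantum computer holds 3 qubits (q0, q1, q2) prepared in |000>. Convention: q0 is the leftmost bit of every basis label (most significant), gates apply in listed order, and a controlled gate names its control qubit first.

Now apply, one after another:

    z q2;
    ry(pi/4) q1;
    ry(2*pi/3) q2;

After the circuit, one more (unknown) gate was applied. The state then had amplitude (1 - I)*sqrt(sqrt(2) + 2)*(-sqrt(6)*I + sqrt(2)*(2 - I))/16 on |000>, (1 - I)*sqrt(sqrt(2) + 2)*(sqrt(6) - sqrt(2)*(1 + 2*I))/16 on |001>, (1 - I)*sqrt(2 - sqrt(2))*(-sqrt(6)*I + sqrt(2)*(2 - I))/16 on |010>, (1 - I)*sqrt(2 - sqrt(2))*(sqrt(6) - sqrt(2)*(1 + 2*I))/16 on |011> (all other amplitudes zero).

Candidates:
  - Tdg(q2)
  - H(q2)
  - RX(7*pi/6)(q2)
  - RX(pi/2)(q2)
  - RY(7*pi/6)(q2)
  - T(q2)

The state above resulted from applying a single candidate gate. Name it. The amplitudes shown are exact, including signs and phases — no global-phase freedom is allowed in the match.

The unique candidate consistent with the amplitudes is RX(7*pi/6)(q2).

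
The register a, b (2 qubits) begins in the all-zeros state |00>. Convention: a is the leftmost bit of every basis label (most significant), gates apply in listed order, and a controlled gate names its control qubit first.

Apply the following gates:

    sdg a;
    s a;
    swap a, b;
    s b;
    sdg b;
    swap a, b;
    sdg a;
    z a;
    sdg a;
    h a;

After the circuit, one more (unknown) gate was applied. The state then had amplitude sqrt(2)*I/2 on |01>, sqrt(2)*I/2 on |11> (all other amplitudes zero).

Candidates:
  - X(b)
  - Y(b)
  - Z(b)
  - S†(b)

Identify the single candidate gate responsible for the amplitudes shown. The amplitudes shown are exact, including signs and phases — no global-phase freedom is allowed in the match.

It was Y(b) that produced the state shown. Key observation: steps 2-7 multiply out to the identity, so the circuit reduces to the remaining gates.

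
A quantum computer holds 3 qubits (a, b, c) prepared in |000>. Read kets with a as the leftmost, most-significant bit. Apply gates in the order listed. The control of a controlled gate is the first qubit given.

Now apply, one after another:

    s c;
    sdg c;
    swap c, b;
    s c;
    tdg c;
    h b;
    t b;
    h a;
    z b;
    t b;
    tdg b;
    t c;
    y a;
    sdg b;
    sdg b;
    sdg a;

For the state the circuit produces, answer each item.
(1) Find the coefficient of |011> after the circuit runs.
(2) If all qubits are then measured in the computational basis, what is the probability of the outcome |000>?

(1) The amplitude on |011> is 0.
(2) The probability of measuring |000> is 1/4.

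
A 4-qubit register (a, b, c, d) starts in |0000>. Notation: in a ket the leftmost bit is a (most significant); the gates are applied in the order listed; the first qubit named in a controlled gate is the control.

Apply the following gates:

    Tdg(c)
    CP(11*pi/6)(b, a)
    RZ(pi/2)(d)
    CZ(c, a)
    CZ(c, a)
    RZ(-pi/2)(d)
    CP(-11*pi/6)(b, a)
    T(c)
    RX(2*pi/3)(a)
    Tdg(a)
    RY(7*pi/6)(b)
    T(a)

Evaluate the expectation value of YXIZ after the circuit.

The observable YXIZ averages to sqrt(3)/4. Key observation: the block from step 1 through step 8 cancels to the identity and can be dropped.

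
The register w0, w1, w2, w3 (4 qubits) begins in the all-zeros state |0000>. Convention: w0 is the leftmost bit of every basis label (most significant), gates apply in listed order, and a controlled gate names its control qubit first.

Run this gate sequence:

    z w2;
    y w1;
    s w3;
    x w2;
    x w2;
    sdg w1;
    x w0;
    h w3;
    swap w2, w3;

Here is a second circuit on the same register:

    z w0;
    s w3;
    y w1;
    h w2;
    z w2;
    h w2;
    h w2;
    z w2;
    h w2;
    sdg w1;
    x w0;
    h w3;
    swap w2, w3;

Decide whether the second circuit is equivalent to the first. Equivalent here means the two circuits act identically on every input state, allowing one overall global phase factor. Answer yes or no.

No, they are not equivalent — no single phase factor reconciles the two unitaries.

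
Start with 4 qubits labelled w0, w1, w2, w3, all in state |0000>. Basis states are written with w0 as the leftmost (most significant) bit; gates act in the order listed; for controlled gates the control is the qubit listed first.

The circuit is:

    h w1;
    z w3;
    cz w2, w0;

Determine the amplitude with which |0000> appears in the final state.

The final state's coefficient on |0000> equals sqrt(2)/2.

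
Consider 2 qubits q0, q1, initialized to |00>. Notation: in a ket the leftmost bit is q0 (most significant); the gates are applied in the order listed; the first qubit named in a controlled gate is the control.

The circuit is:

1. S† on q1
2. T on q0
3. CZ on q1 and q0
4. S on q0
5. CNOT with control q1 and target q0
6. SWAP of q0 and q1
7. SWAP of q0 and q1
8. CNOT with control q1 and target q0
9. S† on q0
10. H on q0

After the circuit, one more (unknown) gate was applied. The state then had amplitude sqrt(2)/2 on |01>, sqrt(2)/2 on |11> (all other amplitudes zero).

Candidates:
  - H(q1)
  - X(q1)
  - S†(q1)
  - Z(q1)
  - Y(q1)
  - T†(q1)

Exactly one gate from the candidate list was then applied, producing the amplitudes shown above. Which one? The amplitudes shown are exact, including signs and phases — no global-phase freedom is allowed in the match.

The applied gate was X(q1). Key observation: steps 4-9 multiply out to the identity, so the circuit reduces to the remaining gates.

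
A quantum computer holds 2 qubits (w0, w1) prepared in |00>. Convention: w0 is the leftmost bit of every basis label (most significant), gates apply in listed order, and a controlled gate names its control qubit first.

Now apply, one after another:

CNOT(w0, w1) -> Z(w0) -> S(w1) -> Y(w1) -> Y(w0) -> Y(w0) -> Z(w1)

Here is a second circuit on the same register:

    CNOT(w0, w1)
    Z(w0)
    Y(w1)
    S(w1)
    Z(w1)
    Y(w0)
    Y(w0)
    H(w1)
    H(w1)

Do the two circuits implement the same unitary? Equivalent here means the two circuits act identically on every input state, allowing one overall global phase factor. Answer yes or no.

No: there is an input state on which the two circuits produce genuinely different outputs (not merely differing by a phase).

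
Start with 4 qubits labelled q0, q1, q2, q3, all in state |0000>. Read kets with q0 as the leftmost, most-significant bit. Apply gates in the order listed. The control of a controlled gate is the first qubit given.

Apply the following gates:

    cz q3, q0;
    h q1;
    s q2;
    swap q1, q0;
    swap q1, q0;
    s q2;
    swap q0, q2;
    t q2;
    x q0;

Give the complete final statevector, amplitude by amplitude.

The resulting statevector has amplitude sqrt(2)/2 on |1000>, sqrt(2)/2 on |1100>, and 0 on every other basis state. Key observation: gates 4-5 undo each other exactly, leaving only the rest of the circuit to track.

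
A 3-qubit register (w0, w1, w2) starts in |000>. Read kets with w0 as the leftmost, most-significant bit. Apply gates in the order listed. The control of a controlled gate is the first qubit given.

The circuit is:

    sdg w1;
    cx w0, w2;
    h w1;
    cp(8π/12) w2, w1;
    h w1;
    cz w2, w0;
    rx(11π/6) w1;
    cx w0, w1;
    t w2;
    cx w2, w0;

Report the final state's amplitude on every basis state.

The final amplitudes are -sqrt(6)/4 - sqrt(2)/4 on |000>, I*(-sqrt(6) + sqrt(2))/4 on |010>, and 0 on every other basis state.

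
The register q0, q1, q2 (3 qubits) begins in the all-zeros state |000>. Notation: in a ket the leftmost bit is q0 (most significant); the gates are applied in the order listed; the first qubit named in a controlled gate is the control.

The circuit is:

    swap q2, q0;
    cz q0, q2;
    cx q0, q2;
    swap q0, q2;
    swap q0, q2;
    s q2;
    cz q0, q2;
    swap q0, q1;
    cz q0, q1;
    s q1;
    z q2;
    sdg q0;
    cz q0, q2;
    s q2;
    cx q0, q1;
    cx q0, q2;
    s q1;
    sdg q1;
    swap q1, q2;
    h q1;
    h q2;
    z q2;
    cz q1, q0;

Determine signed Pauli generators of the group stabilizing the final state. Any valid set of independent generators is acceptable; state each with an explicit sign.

The final state is stabilized by the group generated by +IXI, -IIX, +ZII; other independent generating sets are equally valid.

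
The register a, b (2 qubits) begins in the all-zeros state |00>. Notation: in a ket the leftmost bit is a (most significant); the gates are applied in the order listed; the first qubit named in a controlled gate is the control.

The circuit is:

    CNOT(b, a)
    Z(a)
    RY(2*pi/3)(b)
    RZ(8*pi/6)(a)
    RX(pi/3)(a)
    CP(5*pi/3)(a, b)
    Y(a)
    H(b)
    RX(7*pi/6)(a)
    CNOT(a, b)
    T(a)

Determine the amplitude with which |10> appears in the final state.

The amplitude on |10> is (-5*sqrt(3)*I + (sqrt(3) + 3)*exp(I*pi/6) + 5*I)*exp(7*I*pi/12)/16.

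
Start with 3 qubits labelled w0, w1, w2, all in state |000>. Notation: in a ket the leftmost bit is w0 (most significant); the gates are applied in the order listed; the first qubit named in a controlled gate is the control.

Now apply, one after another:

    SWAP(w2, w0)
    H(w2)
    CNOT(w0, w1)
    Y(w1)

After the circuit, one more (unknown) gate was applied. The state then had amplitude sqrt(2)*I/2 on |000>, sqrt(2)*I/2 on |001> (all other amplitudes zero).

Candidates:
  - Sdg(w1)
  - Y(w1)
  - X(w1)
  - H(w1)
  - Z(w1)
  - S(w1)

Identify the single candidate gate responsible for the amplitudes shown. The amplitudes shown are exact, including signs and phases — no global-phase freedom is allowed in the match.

The applied gate was X(w1).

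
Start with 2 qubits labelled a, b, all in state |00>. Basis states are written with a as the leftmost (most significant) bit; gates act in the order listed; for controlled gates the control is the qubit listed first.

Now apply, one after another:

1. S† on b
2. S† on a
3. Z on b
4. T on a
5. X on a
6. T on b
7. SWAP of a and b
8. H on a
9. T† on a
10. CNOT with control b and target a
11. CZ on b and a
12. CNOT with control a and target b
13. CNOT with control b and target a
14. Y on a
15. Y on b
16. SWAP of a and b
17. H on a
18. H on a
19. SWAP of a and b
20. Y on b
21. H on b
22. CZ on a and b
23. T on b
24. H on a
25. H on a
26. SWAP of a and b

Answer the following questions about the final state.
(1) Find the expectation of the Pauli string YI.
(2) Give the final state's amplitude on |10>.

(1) In the final state, YI has expectation -1/2. Key observation: the block from step 15 through step 20 cancels to the identity and can be dropped.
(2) The final state's coefficient on |10> equals exp(3*I*pi/4)/2 + I/2.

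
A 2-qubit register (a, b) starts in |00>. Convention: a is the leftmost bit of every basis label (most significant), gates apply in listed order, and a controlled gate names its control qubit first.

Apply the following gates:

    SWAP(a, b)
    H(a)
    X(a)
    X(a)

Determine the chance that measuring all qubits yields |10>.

A full measurement returns |10> with probability 1/2. Key observation: gates 3-4 undo each other exactly, leaving only the rest of the circuit to track.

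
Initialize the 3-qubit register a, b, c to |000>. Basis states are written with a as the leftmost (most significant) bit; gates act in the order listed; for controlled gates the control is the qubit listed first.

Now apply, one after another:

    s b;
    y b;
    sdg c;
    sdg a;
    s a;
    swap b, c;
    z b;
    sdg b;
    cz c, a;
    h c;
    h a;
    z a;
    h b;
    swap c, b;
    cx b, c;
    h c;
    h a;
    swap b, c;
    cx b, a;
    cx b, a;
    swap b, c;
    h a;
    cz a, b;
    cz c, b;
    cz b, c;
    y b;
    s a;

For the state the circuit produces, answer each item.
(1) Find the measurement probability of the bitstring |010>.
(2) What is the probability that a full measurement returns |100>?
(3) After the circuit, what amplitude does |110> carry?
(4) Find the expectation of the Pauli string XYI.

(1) The probability of measuring |010> is 1/4. Key observation: steps 17-22 multiply out to the identity, so the circuit reduces to the remaining gates.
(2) The probability of measuring |100> is 1/4.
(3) The final state's coefficient on |110> equals I/2.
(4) The observable XYI averages to -1.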